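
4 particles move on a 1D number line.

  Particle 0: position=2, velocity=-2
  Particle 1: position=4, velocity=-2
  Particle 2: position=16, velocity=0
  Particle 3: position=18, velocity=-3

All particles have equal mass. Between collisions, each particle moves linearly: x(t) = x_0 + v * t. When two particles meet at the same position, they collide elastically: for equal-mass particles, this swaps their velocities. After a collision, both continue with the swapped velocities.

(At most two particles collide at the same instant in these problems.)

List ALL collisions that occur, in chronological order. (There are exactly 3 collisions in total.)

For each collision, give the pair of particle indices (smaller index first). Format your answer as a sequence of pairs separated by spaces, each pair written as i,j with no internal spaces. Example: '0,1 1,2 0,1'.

Collision at t=2/3: particles 2 and 3 swap velocities; positions: p0=2/3 p1=8/3 p2=16 p3=16; velocities now: v0=-2 v1=-2 v2=-3 v3=0
Collision at t=14: particles 1 and 2 swap velocities; positions: p0=-26 p1=-24 p2=-24 p3=16; velocities now: v0=-2 v1=-3 v2=-2 v3=0
Collision at t=16: particles 0 and 1 swap velocities; positions: p0=-30 p1=-30 p2=-28 p3=16; velocities now: v0=-3 v1=-2 v2=-2 v3=0

Answer: 2,3 1,2 0,1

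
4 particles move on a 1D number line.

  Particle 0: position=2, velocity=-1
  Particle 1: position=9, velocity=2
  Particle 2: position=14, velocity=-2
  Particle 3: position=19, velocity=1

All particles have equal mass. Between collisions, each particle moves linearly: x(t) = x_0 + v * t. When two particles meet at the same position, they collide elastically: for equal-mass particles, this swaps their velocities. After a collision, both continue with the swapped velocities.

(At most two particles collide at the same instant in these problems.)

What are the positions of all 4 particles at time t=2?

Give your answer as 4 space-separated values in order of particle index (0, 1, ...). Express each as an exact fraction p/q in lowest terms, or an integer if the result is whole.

Answer: 0 10 13 21

Derivation:
Collision at t=5/4: particles 1 and 2 swap velocities; positions: p0=3/4 p1=23/2 p2=23/2 p3=81/4; velocities now: v0=-1 v1=-2 v2=2 v3=1
Advance to t=2 (no further collisions before then); velocities: v0=-1 v1=-2 v2=2 v3=1; positions = 0 10 13 21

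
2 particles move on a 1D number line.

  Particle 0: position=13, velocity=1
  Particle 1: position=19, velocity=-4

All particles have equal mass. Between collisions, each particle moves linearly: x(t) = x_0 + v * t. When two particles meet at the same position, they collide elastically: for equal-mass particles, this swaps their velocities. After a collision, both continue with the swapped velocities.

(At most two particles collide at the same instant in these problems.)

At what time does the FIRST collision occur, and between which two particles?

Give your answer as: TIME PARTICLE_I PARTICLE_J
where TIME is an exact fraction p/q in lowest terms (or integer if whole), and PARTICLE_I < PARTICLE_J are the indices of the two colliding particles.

Pair (0,1): pos 13,19 vel 1,-4 -> gap=6, closing at 5/unit, collide at t=6/5
Earliest collision: t=6/5 between 0 and 1

Answer: 6/5 0 1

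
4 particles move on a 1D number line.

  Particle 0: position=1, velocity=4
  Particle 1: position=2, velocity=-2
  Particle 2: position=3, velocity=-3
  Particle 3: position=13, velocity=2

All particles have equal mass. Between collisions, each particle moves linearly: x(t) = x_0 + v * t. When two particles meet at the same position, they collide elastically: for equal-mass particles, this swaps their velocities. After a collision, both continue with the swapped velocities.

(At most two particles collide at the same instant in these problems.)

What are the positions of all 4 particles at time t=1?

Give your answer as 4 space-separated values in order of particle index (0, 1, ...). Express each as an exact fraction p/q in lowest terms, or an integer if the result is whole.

Collision at t=1/6: particles 0 and 1 swap velocities; positions: p0=5/3 p1=5/3 p2=5/2 p3=40/3; velocities now: v0=-2 v1=4 v2=-3 v3=2
Collision at t=2/7: particles 1 and 2 swap velocities; positions: p0=10/7 p1=15/7 p2=15/7 p3=95/7; velocities now: v0=-2 v1=-3 v2=4 v3=2
Collision at t=1: particles 0 and 1 swap velocities; positions: p0=0 p1=0 p2=5 p3=15; velocities now: v0=-3 v1=-2 v2=4 v3=2
Advance to t=1 (no further collisions before then); velocities: v0=-3 v1=-2 v2=4 v3=2; positions = 0 0 5 15

Answer: 0 0 5 15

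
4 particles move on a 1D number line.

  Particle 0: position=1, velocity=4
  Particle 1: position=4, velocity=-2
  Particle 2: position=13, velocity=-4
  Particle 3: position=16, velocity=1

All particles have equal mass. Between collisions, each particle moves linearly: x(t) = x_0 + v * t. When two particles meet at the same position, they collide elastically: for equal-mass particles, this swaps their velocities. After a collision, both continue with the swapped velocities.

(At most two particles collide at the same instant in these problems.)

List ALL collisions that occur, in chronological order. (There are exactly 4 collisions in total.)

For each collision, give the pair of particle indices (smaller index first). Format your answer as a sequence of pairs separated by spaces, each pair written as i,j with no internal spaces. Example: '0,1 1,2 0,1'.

Answer: 0,1 1,2 0,1 2,3

Derivation:
Collision at t=1/2: particles 0 and 1 swap velocities; positions: p0=3 p1=3 p2=11 p3=33/2; velocities now: v0=-2 v1=4 v2=-4 v3=1
Collision at t=3/2: particles 1 and 2 swap velocities; positions: p0=1 p1=7 p2=7 p3=35/2; velocities now: v0=-2 v1=-4 v2=4 v3=1
Collision at t=9/2: particles 0 and 1 swap velocities; positions: p0=-5 p1=-5 p2=19 p3=41/2; velocities now: v0=-4 v1=-2 v2=4 v3=1
Collision at t=5: particles 2 and 3 swap velocities; positions: p0=-7 p1=-6 p2=21 p3=21; velocities now: v0=-4 v1=-2 v2=1 v3=4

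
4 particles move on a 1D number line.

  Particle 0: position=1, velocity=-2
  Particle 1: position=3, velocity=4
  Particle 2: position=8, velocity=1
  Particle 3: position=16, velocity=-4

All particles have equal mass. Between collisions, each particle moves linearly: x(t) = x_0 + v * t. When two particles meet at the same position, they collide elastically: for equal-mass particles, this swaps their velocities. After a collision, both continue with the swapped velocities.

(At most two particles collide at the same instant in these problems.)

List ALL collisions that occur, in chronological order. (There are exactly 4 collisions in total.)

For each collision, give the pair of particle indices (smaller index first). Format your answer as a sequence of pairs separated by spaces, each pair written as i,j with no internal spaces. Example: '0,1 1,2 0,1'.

Collision at t=8/5: particles 2 and 3 swap velocities; positions: p0=-11/5 p1=47/5 p2=48/5 p3=48/5; velocities now: v0=-2 v1=4 v2=-4 v3=1
Collision at t=13/8: particles 1 and 2 swap velocities; positions: p0=-9/4 p1=19/2 p2=19/2 p3=77/8; velocities now: v0=-2 v1=-4 v2=4 v3=1
Collision at t=5/3: particles 2 and 3 swap velocities; positions: p0=-7/3 p1=28/3 p2=29/3 p3=29/3; velocities now: v0=-2 v1=-4 v2=1 v3=4
Collision at t=15/2: particles 0 and 1 swap velocities; positions: p0=-14 p1=-14 p2=31/2 p3=33; velocities now: v0=-4 v1=-2 v2=1 v3=4

Answer: 2,3 1,2 2,3 0,1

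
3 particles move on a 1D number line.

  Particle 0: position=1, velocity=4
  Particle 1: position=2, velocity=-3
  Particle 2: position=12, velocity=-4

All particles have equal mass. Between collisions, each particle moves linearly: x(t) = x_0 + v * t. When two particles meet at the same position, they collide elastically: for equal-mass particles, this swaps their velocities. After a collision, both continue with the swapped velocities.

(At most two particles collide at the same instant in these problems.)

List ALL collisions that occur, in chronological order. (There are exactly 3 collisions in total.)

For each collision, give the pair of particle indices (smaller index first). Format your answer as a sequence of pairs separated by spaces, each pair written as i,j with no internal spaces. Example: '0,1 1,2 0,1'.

Collision at t=1/7: particles 0 and 1 swap velocities; positions: p0=11/7 p1=11/7 p2=80/7; velocities now: v0=-3 v1=4 v2=-4
Collision at t=11/8: particles 1 and 2 swap velocities; positions: p0=-17/8 p1=13/2 p2=13/2; velocities now: v0=-3 v1=-4 v2=4
Collision at t=10: particles 0 and 1 swap velocities; positions: p0=-28 p1=-28 p2=41; velocities now: v0=-4 v1=-3 v2=4

Answer: 0,1 1,2 0,1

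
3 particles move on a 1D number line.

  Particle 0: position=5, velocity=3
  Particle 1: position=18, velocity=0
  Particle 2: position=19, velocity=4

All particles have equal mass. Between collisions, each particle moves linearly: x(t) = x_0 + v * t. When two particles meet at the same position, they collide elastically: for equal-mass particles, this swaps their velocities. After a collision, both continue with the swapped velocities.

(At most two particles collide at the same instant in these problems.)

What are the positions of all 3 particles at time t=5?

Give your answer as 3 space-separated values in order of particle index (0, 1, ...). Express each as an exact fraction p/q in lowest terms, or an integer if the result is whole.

Answer: 18 20 39

Derivation:
Collision at t=13/3: particles 0 and 1 swap velocities; positions: p0=18 p1=18 p2=109/3; velocities now: v0=0 v1=3 v2=4
Advance to t=5 (no further collisions before then); velocities: v0=0 v1=3 v2=4; positions = 18 20 39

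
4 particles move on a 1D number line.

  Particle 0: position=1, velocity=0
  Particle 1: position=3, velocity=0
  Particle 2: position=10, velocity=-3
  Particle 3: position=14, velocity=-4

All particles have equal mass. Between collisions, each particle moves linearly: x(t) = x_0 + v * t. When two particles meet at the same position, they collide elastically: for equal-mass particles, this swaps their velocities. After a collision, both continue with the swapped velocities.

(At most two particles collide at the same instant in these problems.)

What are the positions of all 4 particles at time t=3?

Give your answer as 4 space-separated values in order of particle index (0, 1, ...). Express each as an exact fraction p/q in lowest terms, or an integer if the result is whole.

Answer: 1 1 2 3

Derivation:
Collision at t=7/3: particles 1 and 2 swap velocities; positions: p0=1 p1=3 p2=3 p3=14/3; velocities now: v0=0 v1=-3 v2=0 v3=-4
Collision at t=11/4: particles 2 and 3 swap velocities; positions: p0=1 p1=7/4 p2=3 p3=3; velocities now: v0=0 v1=-3 v2=-4 v3=0
Collision at t=3: particles 0 and 1 swap velocities; positions: p0=1 p1=1 p2=2 p3=3; velocities now: v0=-3 v1=0 v2=-4 v3=0
Advance to t=3 (no further collisions before then); velocities: v0=-3 v1=0 v2=-4 v3=0; positions = 1 1 2 3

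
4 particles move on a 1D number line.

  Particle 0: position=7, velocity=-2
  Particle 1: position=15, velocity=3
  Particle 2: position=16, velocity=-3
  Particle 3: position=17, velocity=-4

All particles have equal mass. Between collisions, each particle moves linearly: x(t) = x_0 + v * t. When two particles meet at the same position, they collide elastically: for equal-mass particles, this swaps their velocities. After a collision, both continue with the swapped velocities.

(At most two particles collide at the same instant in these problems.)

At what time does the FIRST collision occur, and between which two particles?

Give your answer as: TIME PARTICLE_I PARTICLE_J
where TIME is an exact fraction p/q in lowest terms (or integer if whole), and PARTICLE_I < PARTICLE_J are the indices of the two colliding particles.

Pair (0,1): pos 7,15 vel -2,3 -> not approaching (rel speed -5 <= 0)
Pair (1,2): pos 15,16 vel 3,-3 -> gap=1, closing at 6/unit, collide at t=1/6
Pair (2,3): pos 16,17 vel -3,-4 -> gap=1, closing at 1/unit, collide at t=1
Earliest collision: t=1/6 between 1 and 2

Answer: 1/6 1 2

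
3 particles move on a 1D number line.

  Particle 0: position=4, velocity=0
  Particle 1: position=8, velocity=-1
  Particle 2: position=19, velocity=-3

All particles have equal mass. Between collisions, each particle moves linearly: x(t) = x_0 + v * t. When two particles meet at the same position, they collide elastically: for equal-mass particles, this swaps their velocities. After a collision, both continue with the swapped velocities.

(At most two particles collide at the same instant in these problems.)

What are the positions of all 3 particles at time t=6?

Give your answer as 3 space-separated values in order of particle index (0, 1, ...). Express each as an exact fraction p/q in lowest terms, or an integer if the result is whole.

Collision at t=4: particles 0 and 1 swap velocities; positions: p0=4 p1=4 p2=7; velocities now: v0=-1 v1=0 v2=-3
Collision at t=5: particles 1 and 2 swap velocities; positions: p0=3 p1=4 p2=4; velocities now: v0=-1 v1=-3 v2=0
Collision at t=11/2: particles 0 and 1 swap velocities; positions: p0=5/2 p1=5/2 p2=4; velocities now: v0=-3 v1=-1 v2=0
Advance to t=6 (no further collisions before then); velocities: v0=-3 v1=-1 v2=0; positions = 1 2 4

Answer: 1 2 4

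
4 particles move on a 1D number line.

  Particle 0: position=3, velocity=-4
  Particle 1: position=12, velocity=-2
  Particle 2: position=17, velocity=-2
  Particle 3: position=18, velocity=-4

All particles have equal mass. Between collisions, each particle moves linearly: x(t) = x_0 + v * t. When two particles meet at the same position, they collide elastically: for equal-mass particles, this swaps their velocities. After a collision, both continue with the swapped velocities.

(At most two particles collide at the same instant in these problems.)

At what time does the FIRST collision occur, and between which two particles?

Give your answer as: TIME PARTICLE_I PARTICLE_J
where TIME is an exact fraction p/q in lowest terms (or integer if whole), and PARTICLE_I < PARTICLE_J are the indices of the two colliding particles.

Pair (0,1): pos 3,12 vel -4,-2 -> not approaching (rel speed -2 <= 0)
Pair (1,2): pos 12,17 vel -2,-2 -> not approaching (rel speed 0 <= 0)
Pair (2,3): pos 17,18 vel -2,-4 -> gap=1, closing at 2/unit, collide at t=1/2
Earliest collision: t=1/2 between 2 and 3

Answer: 1/2 2 3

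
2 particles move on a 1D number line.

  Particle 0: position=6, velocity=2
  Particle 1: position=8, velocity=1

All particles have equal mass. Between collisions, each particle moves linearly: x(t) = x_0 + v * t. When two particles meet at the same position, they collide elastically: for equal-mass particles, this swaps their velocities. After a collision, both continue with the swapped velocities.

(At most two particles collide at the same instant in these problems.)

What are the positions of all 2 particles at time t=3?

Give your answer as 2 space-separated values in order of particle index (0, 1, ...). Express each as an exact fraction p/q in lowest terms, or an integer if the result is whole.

Collision at t=2: particles 0 and 1 swap velocities; positions: p0=10 p1=10; velocities now: v0=1 v1=2
Advance to t=3 (no further collisions before then); velocities: v0=1 v1=2; positions = 11 12

Answer: 11 12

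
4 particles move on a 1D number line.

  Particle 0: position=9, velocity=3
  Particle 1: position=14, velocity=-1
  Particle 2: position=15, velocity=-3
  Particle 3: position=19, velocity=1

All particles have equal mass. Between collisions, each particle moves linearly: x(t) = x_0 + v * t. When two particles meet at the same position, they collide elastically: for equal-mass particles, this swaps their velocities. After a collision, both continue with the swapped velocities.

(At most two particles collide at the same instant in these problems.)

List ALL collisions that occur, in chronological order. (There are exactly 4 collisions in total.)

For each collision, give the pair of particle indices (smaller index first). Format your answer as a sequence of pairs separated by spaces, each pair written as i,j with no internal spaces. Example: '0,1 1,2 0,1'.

Collision at t=1/2: particles 1 and 2 swap velocities; positions: p0=21/2 p1=27/2 p2=27/2 p3=39/2; velocities now: v0=3 v1=-3 v2=-1 v3=1
Collision at t=1: particles 0 and 1 swap velocities; positions: p0=12 p1=12 p2=13 p3=20; velocities now: v0=-3 v1=3 v2=-1 v3=1
Collision at t=5/4: particles 1 and 2 swap velocities; positions: p0=45/4 p1=51/4 p2=51/4 p3=81/4; velocities now: v0=-3 v1=-1 v2=3 v3=1
Collision at t=5: particles 2 and 3 swap velocities; positions: p0=0 p1=9 p2=24 p3=24; velocities now: v0=-3 v1=-1 v2=1 v3=3

Answer: 1,2 0,1 1,2 2,3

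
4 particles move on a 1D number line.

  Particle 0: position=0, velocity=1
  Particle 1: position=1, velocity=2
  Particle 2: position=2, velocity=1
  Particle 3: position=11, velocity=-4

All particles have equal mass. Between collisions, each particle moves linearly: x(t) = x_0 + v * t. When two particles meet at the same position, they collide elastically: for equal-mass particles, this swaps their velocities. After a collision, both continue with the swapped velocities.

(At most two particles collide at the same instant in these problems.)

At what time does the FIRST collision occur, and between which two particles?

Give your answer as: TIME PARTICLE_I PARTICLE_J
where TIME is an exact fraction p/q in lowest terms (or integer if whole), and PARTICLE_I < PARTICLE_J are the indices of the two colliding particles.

Answer: 1 1 2

Derivation:
Pair (0,1): pos 0,1 vel 1,2 -> not approaching (rel speed -1 <= 0)
Pair (1,2): pos 1,2 vel 2,1 -> gap=1, closing at 1/unit, collide at t=1
Pair (2,3): pos 2,11 vel 1,-4 -> gap=9, closing at 5/unit, collide at t=9/5
Earliest collision: t=1 between 1 and 2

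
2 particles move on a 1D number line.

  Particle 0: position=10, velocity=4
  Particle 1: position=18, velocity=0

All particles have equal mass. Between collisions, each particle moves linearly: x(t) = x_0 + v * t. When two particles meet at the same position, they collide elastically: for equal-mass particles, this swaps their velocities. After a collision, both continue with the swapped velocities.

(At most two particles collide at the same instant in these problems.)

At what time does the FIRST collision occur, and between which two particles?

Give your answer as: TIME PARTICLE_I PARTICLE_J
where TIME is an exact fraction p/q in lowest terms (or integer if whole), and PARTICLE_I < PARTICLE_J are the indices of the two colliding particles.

Answer: 2 0 1

Derivation:
Pair (0,1): pos 10,18 vel 4,0 -> gap=8, closing at 4/unit, collide at t=2
Earliest collision: t=2 between 0 and 1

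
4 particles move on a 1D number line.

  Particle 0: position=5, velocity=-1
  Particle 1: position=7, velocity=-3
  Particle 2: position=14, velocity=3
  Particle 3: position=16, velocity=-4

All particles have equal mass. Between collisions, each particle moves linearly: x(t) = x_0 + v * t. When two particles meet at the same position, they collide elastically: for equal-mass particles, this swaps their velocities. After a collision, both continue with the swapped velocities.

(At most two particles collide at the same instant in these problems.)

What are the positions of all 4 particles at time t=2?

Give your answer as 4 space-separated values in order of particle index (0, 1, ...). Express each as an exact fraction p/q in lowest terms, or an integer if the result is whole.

Collision at t=2/7: particles 2 and 3 swap velocities; positions: p0=33/7 p1=43/7 p2=104/7 p3=104/7; velocities now: v0=-1 v1=-3 v2=-4 v3=3
Collision at t=1: particles 0 and 1 swap velocities; positions: p0=4 p1=4 p2=12 p3=17; velocities now: v0=-3 v1=-1 v2=-4 v3=3
Advance to t=2 (no further collisions before then); velocities: v0=-3 v1=-1 v2=-4 v3=3; positions = 1 3 8 20

Answer: 1 3 8 20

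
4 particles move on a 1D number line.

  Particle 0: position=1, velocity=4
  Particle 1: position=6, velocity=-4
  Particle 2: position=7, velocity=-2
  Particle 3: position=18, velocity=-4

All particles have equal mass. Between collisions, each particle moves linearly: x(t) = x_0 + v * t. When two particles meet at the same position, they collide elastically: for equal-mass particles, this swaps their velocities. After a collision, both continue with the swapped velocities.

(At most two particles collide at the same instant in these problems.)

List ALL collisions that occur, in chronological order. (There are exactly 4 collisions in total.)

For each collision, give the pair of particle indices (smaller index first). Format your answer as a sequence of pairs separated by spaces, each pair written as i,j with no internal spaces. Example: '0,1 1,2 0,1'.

Answer: 0,1 1,2 2,3 1,2

Derivation:
Collision at t=5/8: particles 0 and 1 swap velocities; positions: p0=7/2 p1=7/2 p2=23/4 p3=31/2; velocities now: v0=-4 v1=4 v2=-2 v3=-4
Collision at t=1: particles 1 and 2 swap velocities; positions: p0=2 p1=5 p2=5 p3=14; velocities now: v0=-4 v1=-2 v2=4 v3=-4
Collision at t=17/8: particles 2 and 3 swap velocities; positions: p0=-5/2 p1=11/4 p2=19/2 p3=19/2; velocities now: v0=-4 v1=-2 v2=-4 v3=4
Collision at t=11/2: particles 1 and 2 swap velocities; positions: p0=-16 p1=-4 p2=-4 p3=23; velocities now: v0=-4 v1=-4 v2=-2 v3=4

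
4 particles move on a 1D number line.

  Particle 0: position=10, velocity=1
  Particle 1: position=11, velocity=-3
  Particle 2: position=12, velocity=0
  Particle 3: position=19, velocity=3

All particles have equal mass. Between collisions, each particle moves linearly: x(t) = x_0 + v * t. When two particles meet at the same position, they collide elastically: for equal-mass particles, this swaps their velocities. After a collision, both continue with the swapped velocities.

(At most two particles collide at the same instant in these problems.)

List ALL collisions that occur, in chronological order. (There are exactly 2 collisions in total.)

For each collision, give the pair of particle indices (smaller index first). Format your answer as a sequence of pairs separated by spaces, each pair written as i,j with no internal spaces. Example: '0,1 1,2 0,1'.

Answer: 0,1 1,2

Derivation:
Collision at t=1/4: particles 0 and 1 swap velocities; positions: p0=41/4 p1=41/4 p2=12 p3=79/4; velocities now: v0=-3 v1=1 v2=0 v3=3
Collision at t=2: particles 1 and 2 swap velocities; positions: p0=5 p1=12 p2=12 p3=25; velocities now: v0=-3 v1=0 v2=1 v3=3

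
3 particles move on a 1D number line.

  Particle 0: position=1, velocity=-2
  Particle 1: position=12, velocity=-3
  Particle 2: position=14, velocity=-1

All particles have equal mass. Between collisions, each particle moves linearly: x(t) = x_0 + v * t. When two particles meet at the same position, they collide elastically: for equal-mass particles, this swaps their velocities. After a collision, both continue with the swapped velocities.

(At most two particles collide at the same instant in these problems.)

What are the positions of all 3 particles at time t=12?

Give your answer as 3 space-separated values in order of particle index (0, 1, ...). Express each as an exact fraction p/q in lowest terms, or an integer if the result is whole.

Answer: -24 -23 2

Derivation:
Collision at t=11: particles 0 and 1 swap velocities; positions: p0=-21 p1=-21 p2=3; velocities now: v0=-3 v1=-2 v2=-1
Advance to t=12 (no further collisions before then); velocities: v0=-3 v1=-2 v2=-1; positions = -24 -23 2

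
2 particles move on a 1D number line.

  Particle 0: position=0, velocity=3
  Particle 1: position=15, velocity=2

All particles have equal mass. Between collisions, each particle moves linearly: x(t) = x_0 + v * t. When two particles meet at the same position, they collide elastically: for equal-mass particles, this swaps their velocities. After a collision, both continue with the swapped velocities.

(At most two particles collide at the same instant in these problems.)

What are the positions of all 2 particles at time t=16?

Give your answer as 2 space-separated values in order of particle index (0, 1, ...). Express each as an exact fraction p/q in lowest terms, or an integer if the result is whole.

Collision at t=15: particles 0 and 1 swap velocities; positions: p0=45 p1=45; velocities now: v0=2 v1=3
Advance to t=16 (no further collisions before then); velocities: v0=2 v1=3; positions = 47 48

Answer: 47 48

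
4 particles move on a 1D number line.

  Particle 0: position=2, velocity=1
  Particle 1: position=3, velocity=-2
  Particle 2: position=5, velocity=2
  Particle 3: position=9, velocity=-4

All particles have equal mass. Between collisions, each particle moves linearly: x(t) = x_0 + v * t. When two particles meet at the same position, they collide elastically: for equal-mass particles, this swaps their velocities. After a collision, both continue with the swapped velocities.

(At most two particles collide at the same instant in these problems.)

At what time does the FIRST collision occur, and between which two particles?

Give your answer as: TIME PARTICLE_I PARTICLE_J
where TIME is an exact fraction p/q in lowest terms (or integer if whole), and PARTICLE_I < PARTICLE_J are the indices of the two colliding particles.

Answer: 1/3 0 1

Derivation:
Pair (0,1): pos 2,3 vel 1,-2 -> gap=1, closing at 3/unit, collide at t=1/3
Pair (1,2): pos 3,5 vel -2,2 -> not approaching (rel speed -4 <= 0)
Pair (2,3): pos 5,9 vel 2,-4 -> gap=4, closing at 6/unit, collide at t=2/3
Earliest collision: t=1/3 between 0 and 1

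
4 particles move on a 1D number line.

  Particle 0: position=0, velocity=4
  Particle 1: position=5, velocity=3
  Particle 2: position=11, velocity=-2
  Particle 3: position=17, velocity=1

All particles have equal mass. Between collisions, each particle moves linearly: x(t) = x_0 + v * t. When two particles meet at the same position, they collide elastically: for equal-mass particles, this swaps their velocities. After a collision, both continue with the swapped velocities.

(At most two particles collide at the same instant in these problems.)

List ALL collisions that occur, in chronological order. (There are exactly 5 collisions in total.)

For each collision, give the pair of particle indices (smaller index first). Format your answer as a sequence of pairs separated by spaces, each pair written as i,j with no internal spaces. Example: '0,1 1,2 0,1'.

Answer: 1,2 0,1 1,2 2,3 1,2

Derivation:
Collision at t=6/5: particles 1 and 2 swap velocities; positions: p0=24/5 p1=43/5 p2=43/5 p3=91/5; velocities now: v0=4 v1=-2 v2=3 v3=1
Collision at t=11/6: particles 0 and 1 swap velocities; positions: p0=22/3 p1=22/3 p2=21/2 p3=113/6; velocities now: v0=-2 v1=4 v2=3 v3=1
Collision at t=5: particles 1 and 2 swap velocities; positions: p0=1 p1=20 p2=20 p3=22; velocities now: v0=-2 v1=3 v2=4 v3=1
Collision at t=17/3: particles 2 and 3 swap velocities; positions: p0=-1/3 p1=22 p2=68/3 p3=68/3; velocities now: v0=-2 v1=3 v2=1 v3=4
Collision at t=6: particles 1 and 2 swap velocities; positions: p0=-1 p1=23 p2=23 p3=24; velocities now: v0=-2 v1=1 v2=3 v3=4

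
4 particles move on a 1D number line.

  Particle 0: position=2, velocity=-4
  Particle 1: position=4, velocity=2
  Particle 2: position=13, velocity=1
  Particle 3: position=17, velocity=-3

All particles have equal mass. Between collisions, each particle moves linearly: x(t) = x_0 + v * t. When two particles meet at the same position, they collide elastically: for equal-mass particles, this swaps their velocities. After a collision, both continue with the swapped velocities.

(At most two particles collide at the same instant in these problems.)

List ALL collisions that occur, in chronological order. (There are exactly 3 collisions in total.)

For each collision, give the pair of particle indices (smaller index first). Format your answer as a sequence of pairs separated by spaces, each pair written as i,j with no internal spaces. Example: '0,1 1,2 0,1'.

Answer: 2,3 1,2 2,3

Derivation:
Collision at t=1: particles 2 and 3 swap velocities; positions: p0=-2 p1=6 p2=14 p3=14; velocities now: v0=-4 v1=2 v2=-3 v3=1
Collision at t=13/5: particles 1 and 2 swap velocities; positions: p0=-42/5 p1=46/5 p2=46/5 p3=78/5; velocities now: v0=-4 v1=-3 v2=2 v3=1
Collision at t=9: particles 2 and 3 swap velocities; positions: p0=-34 p1=-10 p2=22 p3=22; velocities now: v0=-4 v1=-3 v2=1 v3=2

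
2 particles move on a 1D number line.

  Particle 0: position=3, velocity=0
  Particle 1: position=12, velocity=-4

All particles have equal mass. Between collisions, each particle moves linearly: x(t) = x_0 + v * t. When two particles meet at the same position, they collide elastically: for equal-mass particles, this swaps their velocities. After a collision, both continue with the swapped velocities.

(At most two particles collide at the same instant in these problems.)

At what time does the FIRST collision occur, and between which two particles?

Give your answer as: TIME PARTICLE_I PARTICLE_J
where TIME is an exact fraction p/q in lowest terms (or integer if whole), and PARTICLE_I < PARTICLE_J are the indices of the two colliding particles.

Answer: 9/4 0 1

Derivation:
Pair (0,1): pos 3,12 vel 0,-4 -> gap=9, closing at 4/unit, collide at t=9/4
Earliest collision: t=9/4 between 0 and 1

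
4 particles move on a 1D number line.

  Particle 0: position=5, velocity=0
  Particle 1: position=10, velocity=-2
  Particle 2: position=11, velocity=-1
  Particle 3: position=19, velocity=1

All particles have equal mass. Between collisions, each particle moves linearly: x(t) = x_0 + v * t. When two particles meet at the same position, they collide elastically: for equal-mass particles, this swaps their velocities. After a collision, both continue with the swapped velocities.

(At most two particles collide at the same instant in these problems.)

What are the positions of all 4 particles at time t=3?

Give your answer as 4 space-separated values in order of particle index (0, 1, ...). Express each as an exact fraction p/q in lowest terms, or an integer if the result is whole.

Collision at t=5/2: particles 0 and 1 swap velocities; positions: p0=5 p1=5 p2=17/2 p3=43/2; velocities now: v0=-2 v1=0 v2=-1 v3=1
Advance to t=3 (no further collisions before then); velocities: v0=-2 v1=0 v2=-1 v3=1; positions = 4 5 8 22

Answer: 4 5 8 22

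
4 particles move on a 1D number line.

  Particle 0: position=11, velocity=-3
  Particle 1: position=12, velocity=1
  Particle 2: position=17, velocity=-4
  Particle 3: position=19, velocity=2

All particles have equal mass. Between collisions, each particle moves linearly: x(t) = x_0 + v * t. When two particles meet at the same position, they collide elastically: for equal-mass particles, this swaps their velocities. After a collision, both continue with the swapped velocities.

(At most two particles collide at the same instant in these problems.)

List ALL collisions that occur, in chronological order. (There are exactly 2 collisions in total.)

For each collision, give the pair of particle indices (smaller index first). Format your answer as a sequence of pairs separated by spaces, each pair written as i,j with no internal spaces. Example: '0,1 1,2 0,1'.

Answer: 1,2 0,1

Derivation:
Collision at t=1: particles 1 and 2 swap velocities; positions: p0=8 p1=13 p2=13 p3=21; velocities now: v0=-3 v1=-4 v2=1 v3=2
Collision at t=6: particles 0 and 1 swap velocities; positions: p0=-7 p1=-7 p2=18 p3=31; velocities now: v0=-4 v1=-3 v2=1 v3=2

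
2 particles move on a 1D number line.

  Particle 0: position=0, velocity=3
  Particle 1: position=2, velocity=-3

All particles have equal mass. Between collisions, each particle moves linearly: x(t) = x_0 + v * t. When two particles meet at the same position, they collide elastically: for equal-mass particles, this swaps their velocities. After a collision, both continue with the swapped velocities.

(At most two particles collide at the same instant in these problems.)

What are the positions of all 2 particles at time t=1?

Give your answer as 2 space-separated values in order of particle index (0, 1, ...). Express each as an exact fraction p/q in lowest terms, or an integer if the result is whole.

Answer: -1 3

Derivation:
Collision at t=1/3: particles 0 and 1 swap velocities; positions: p0=1 p1=1; velocities now: v0=-3 v1=3
Advance to t=1 (no further collisions before then); velocities: v0=-3 v1=3; positions = -1 3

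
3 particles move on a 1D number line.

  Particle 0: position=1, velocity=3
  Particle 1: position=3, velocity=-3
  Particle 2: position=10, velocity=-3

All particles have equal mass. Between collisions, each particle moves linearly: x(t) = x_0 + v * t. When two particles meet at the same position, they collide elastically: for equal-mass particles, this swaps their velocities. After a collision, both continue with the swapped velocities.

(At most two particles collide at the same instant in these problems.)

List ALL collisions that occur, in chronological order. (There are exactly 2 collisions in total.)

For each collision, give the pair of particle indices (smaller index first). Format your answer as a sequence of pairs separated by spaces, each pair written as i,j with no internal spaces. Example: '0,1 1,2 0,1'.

Collision at t=1/3: particles 0 and 1 swap velocities; positions: p0=2 p1=2 p2=9; velocities now: v0=-3 v1=3 v2=-3
Collision at t=3/2: particles 1 and 2 swap velocities; positions: p0=-3/2 p1=11/2 p2=11/2; velocities now: v0=-3 v1=-3 v2=3

Answer: 0,1 1,2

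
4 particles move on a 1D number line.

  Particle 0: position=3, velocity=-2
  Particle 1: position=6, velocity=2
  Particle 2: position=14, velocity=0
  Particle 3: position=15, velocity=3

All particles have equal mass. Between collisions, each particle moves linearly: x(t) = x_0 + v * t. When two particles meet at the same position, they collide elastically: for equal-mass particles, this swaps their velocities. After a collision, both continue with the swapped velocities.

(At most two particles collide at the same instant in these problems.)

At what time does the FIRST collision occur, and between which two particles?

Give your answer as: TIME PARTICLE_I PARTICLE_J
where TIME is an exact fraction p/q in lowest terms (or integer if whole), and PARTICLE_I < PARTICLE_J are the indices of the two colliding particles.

Answer: 4 1 2

Derivation:
Pair (0,1): pos 3,6 vel -2,2 -> not approaching (rel speed -4 <= 0)
Pair (1,2): pos 6,14 vel 2,0 -> gap=8, closing at 2/unit, collide at t=4
Pair (2,3): pos 14,15 vel 0,3 -> not approaching (rel speed -3 <= 0)
Earliest collision: t=4 between 1 and 2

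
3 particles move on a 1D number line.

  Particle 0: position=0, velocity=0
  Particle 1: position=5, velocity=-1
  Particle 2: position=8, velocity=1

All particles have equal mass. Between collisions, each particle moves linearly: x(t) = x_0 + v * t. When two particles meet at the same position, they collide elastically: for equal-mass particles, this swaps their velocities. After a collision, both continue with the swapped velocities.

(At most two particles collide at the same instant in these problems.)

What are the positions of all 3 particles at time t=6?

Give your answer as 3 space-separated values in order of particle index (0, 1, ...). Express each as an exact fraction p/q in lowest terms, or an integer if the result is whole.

Collision at t=5: particles 0 and 1 swap velocities; positions: p0=0 p1=0 p2=13; velocities now: v0=-1 v1=0 v2=1
Advance to t=6 (no further collisions before then); velocities: v0=-1 v1=0 v2=1; positions = -1 0 14

Answer: -1 0 14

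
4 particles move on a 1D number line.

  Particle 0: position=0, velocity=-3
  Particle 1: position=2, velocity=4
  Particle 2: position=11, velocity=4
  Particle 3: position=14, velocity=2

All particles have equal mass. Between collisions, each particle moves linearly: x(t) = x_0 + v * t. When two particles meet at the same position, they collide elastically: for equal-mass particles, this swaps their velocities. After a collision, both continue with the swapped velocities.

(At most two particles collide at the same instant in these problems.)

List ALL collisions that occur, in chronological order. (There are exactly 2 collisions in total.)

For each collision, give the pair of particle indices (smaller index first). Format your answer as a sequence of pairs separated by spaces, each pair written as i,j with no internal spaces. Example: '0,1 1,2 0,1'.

Collision at t=3/2: particles 2 and 3 swap velocities; positions: p0=-9/2 p1=8 p2=17 p3=17; velocities now: v0=-3 v1=4 v2=2 v3=4
Collision at t=6: particles 1 and 2 swap velocities; positions: p0=-18 p1=26 p2=26 p3=35; velocities now: v0=-3 v1=2 v2=4 v3=4

Answer: 2,3 1,2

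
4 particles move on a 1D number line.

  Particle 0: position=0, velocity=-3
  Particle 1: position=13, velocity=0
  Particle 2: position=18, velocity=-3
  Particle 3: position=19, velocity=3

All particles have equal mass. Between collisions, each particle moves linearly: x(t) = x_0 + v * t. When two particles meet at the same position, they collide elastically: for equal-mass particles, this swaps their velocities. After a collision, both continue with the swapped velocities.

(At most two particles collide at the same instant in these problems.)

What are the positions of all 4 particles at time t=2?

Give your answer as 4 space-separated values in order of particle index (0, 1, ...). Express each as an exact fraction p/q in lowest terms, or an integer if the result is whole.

Answer: -6 12 13 25

Derivation:
Collision at t=5/3: particles 1 and 2 swap velocities; positions: p0=-5 p1=13 p2=13 p3=24; velocities now: v0=-3 v1=-3 v2=0 v3=3
Advance to t=2 (no further collisions before then); velocities: v0=-3 v1=-3 v2=0 v3=3; positions = -6 12 13 25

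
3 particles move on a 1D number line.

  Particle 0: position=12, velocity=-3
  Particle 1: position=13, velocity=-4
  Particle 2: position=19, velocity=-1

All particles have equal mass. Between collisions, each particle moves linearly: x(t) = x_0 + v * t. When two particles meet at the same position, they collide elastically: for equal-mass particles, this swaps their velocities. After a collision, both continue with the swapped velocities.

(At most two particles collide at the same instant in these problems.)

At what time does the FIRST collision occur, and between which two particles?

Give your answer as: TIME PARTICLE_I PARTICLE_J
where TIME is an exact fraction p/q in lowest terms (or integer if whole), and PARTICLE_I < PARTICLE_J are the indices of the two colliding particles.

Answer: 1 0 1

Derivation:
Pair (0,1): pos 12,13 vel -3,-4 -> gap=1, closing at 1/unit, collide at t=1
Pair (1,2): pos 13,19 vel -4,-1 -> not approaching (rel speed -3 <= 0)
Earliest collision: t=1 between 0 and 1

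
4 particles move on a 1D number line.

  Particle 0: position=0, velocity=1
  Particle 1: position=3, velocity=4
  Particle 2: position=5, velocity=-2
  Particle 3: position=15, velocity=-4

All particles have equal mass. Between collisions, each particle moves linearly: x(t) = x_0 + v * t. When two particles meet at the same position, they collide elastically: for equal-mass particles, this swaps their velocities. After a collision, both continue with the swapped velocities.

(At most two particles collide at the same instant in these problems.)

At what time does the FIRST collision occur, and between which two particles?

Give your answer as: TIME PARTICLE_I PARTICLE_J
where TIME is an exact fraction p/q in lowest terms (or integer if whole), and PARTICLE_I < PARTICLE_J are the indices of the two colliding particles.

Pair (0,1): pos 0,3 vel 1,4 -> not approaching (rel speed -3 <= 0)
Pair (1,2): pos 3,5 vel 4,-2 -> gap=2, closing at 6/unit, collide at t=1/3
Pair (2,3): pos 5,15 vel -2,-4 -> gap=10, closing at 2/unit, collide at t=5
Earliest collision: t=1/3 between 1 and 2

Answer: 1/3 1 2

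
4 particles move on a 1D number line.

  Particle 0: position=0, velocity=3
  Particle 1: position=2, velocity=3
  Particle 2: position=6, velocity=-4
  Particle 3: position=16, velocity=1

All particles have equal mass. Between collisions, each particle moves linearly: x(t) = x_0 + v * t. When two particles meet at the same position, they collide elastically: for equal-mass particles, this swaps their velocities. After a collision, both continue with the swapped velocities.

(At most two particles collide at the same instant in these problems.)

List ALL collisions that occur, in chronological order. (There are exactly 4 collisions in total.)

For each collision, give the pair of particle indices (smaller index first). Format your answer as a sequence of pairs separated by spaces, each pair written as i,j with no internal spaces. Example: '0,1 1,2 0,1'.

Collision at t=4/7: particles 1 and 2 swap velocities; positions: p0=12/7 p1=26/7 p2=26/7 p3=116/7; velocities now: v0=3 v1=-4 v2=3 v3=1
Collision at t=6/7: particles 0 and 1 swap velocities; positions: p0=18/7 p1=18/7 p2=32/7 p3=118/7; velocities now: v0=-4 v1=3 v2=3 v3=1
Collision at t=7: particles 2 and 3 swap velocities; positions: p0=-22 p1=21 p2=23 p3=23; velocities now: v0=-4 v1=3 v2=1 v3=3
Collision at t=8: particles 1 and 2 swap velocities; positions: p0=-26 p1=24 p2=24 p3=26; velocities now: v0=-4 v1=1 v2=3 v3=3

Answer: 1,2 0,1 2,3 1,2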